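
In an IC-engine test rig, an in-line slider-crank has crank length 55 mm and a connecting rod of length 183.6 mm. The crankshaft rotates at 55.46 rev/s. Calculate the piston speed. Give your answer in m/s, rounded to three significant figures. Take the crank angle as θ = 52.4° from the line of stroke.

ω = 2π·55.5 = 348.5 rad/s
For an in-line slider-crank, x = r cosθ + √(L² − r² sin²θ), so v = −rω sinθ·[1 + r cosθ/√(L² − r² sin²θ)].
With r = 0.055 m, L = 0.1836 m, θ = 52.4°: √(L² − r² sin²θ) = 0.17835 m.
v = −0.055·348.5·0.79229·[1 + 0.055·0.61015/0.17835] = -18.042 m/s.
|v| = 18.042 m/s.

18.0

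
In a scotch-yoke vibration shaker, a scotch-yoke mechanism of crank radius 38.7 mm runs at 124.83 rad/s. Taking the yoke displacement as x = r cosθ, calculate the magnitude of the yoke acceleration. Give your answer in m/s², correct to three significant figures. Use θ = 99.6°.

101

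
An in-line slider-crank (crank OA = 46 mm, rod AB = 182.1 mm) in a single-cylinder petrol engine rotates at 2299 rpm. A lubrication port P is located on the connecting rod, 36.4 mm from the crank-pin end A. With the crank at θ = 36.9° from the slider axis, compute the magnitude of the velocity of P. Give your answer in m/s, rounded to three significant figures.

ω = 240.8 rad/s.  Crank-pin speed |V_A| = rω = 11.075 m/s, perpendicular to OA.
Rod angle: sinφ = −(r/L) sinθ ⇒ φ = -8.724°; ω_rod = −rω cosθ/√(L²−r²sin²θ) = -49.203 rad/s.
V_P = V_A + ω_rod × AP, with AP = 0.0364 m along the rod.
Components: V_Px = −rω sinθ − a·ω_rod·sinφ = -6.921 m/s;  V_Py = rω cosθ + a·ω_rod·cosφ = +7.0859 m/s.
|V_P| = √(V_Px² + V_Py²) = 9.9051 m/s.

9.91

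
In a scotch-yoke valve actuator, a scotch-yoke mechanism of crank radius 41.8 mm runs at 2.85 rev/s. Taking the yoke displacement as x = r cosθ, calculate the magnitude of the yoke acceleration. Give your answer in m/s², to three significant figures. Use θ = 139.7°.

10.2

ω = 17.91 rad/s (from 2.85 rev/s).
x = r cosθ ⇒ ẍ = −rω² cosθ (ω constant).
|a| = rω²|cosθ| = 0.0418·(17.91)²·|cos 139.7°| = 10.223 m/s².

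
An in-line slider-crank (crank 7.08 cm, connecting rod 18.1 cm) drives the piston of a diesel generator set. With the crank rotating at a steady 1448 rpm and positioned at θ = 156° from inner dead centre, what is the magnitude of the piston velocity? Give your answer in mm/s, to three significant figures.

ω = 2π·1448/60 = 151.6 rad/s
For an in-line slider-crank, x = r cosθ + √(L² − r² sin²θ), so v = −rω sinθ·[1 + r cosθ/√(L² − r² sin²θ)].
With r = 0.0708 m, L = 0.181 m, θ = 156°: √(L² − r² sin²θ) = 0.17869 m.
v = −0.0708·151.6·0.40674·[1 + 0.0708·-0.91355/0.17869] = -2.7861 m/s.
|v| = 2.7861 m/s = 2786.1 mm/s.

2790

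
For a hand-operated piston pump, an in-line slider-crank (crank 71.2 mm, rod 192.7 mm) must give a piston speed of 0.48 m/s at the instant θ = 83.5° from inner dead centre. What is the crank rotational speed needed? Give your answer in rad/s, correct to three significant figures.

6.49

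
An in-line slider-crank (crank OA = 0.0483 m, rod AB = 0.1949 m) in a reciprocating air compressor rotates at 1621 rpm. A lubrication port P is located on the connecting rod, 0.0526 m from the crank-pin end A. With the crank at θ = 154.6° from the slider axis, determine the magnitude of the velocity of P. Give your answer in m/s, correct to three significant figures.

6.34

ω = 169.8 rad/s.  Crank-pin speed |V_A| = rω = 8.199 m/s, perpendicular to OA.
Rod angle: sinφ = −(r/L) sinθ ⇒ φ = -6.102°; ω_rod = −rω cosθ/√(L²−r²sin²θ) = +38.218 rad/s.
V_P = V_A + ω_rod × AP, with AP = 0.0526 m along the rod.
Components: V_Px = −rω sinθ − a·ω_rod·sinφ = -3.3031 m/s;  V_Py = rω cosθ + a·ω_rod·cosφ = -5.4076 m/s.
|V_P| = √(V_Px² + V_Py²) = 6.3366 m/s.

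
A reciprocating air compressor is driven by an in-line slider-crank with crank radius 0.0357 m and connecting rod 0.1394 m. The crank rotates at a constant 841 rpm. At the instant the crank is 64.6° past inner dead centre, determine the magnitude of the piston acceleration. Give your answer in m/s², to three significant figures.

73.5

ω = 2π·841/60 = 88.07 rad/s
x(θ) = r cosθ + √(L² − r² sin²θ); with ω constant, a = ω²·d²x/dθ².
d²x/dθ² = −r cosθ − r²(cos2θ)/√u − r⁴ sin²2θ/(4u^{3/2}),  u = L² − r² sin²θ = 0.0183924 m².
Substituting r = 0.0357 m, L = 0.1394 m, θ = 64.6°: d²x/dθ² = -0.0094712 m.
a = ω²·d²x/dθ² = (88.07)²·(-0.0094712) = -73.46 m/s²;  |a| = 73.46 m/s².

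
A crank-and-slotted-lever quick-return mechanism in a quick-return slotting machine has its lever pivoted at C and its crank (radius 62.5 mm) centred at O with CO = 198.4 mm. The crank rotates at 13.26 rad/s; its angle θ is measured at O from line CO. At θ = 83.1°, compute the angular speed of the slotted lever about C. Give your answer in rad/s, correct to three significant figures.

ω = 13.26 rad/s
Crank pin A relative to C: A = (d + r cosθ, r sinθ); lever angle φ = atan2(r sinθ, d + r cosθ).
Differentiating tanφ: φ̇ = rω(d cosθ + r)/(d² + r² + 2dr cosθ).
d² + r² + 2dr cosθ = |CA|² = 0.0462482 m²;  d cosθ + r = +0.086335 m.
|ω_lever| = |0.0625·13.26·+0.086335| / 0.0462482 = 1.5471 rad/s.

1.55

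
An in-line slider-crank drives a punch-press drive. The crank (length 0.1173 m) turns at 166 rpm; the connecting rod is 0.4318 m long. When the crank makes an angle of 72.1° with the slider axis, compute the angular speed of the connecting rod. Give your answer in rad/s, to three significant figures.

ω = 17.38 rad/s (converted from 166 rpm).
The rod makes angle φ with the slider axis where L sinφ = r sinθ; differentiating, L cosφ·φ̇ = r ω cosθ.
L cosφ = √(L² − r² sin²θ) = 0.41712 m.
|ω_rod| = r ω |cosθ| / √(L² − r² sin²θ) = 0.1173·17.38·0.30736/0.41712 = 1.5025 rad/s.

1.50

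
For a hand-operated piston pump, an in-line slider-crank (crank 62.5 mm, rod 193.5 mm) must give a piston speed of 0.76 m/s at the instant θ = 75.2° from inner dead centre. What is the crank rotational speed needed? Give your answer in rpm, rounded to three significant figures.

111

For an in-line slider-crank, |v_piston| = rω|sinθ|·[1 + r cosθ/√(L² − r² sin²θ)].
With r = 0.0625 m, L = 0.1935 m, θ = 75.2°: the bracketed kinematic factor |dx/dθ| = 0.065675 m.
ω = v/|dx/dθ| = 0.76/0.065675 = 11.572 rad/s.
N = 60ω/(2π) = 110.51 rpm.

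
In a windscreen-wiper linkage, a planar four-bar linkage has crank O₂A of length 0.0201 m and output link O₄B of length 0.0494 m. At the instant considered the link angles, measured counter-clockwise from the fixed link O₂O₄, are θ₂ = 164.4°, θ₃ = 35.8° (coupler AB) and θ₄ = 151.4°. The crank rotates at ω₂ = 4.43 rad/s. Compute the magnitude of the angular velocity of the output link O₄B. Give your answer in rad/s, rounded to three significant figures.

ω₂ = 4.43 rad/s
Differentiating the loop-closure r₂e^{iθ₂}+r₃e^{iθ₃}=r₁+r₄e^{iθ₄} gives r₂ω₂e^{iθ₂}+r₃ω₃e^{iθ₃}=r₄ω₄e^{iθ₄}.
Eliminating the other unknown: ω₄ = r₂ω₂ sin(θ₂−θ₃) / [r₄ sin(θ₄−θ₃)].
Numerator sine = +0.78152; denominator sine = +0.90183.
Result = 0.0201·4.43·(+0.78152) / (0.0494·(+0.90183)) = +1.562 rad/s; magnitude 1.562 rad/s.

1.56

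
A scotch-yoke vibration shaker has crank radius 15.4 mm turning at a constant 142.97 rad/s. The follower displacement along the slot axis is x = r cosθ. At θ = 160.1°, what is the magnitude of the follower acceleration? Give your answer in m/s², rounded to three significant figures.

296

ω = 143 rad/s
x = r cosθ ⇒ ẍ = −rω² cosθ (ω constant).
|a| = rω²|cosθ| = 0.0154·(143)²·|cos 160.1°| = 295.99 m/s².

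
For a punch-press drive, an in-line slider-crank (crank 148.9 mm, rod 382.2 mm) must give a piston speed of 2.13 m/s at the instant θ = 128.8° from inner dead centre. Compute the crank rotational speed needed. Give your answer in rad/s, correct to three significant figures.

24.7

For an in-line slider-crank, |v_piston| = rω|sinθ|·[1 + r cosθ/√(L² − r² sin²θ)].
With r = 0.1489 m, L = 0.3822 m, θ = 128.8°: the bracketed kinematic factor |dx/dθ| = 0.086312 m.
ω = v/|dx/dθ| = 2.13/0.086312 = 24.678 rad/s.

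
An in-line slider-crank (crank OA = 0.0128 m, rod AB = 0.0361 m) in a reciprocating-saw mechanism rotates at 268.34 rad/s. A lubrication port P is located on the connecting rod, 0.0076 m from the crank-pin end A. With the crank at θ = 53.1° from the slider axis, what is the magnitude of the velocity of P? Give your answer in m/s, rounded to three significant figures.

3.30

ω = 268.3 rad/s.  Crank-pin speed |V_A| = rω = 3.4348 m/s, perpendicular to OA.
Rod angle: sinφ = −(r/L) sinθ ⇒ φ = -16.472°; ω_rod = −rω cosθ/√(L²−r²sin²θ) = -59.572 rad/s.
V_P = V_A + ω_rod × AP, with AP = 0.0076 m along the rod.
Components: V_Px = −rω sinθ − a·ω_rod·sinφ = -2.8751 m/s;  V_Py = rω cosθ + a·ω_rod·cosφ = +1.6281 m/s.
|V_P| = √(V_Px² + V_Py²) = 3.3041 m/s.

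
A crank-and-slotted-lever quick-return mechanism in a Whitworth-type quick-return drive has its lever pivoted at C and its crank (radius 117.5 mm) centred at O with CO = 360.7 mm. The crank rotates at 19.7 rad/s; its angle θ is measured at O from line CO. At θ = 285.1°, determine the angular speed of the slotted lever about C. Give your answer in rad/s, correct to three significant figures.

ω = 19.7 rad/s
Crank pin A relative to C: A = (d + r cosθ, r sinθ); lever angle φ = atan2(r sinθ, d + r cosθ).
Differentiating tanφ: φ̇ = rω(d cosθ + r)/(d² + r² + 2dr cosθ).
d² + r² + 2dr cosθ = |CA|² = 0.165992 m²;  d cosθ + r = +0.21146 m.
|ω_lever| = |0.1175·19.7·+0.21146| / 0.165992 = 2.9488 rad/s.

2.95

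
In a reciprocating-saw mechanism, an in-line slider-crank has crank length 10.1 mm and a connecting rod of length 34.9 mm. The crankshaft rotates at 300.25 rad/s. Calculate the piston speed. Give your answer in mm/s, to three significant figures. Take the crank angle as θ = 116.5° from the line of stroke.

2350

ω = 300.2 rad/s
For an in-line slider-crank, x = r cosθ + √(L² − r² sin²θ), so v = −rω sinθ·[1 + r cosθ/√(L² − r² sin²θ)].
With r = 0.0101 m, L = 0.0349 m, θ = 116.5°: √(L² − r² sin²θ) = 0.033709 m.
v = −0.0101·300.2·0.89493·[1 + 0.0101·-0.44620/0.033709] = -2.3511 m/s.
|v| = 2.3511 m/s = 2351.1 mm/s.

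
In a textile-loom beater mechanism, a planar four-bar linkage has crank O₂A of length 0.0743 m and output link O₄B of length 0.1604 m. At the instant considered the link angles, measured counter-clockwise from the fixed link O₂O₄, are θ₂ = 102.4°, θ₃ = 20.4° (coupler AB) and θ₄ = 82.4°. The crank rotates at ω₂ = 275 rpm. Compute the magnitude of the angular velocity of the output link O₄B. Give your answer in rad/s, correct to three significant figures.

15.0

ω₂ = 28.8 rad/s (from 275 rpm).
Differentiating the loop-closure r₂e^{iθ₂}+r₃e^{iθ₃}=r₁+r₄e^{iθ₄} gives r₂ω₂e^{iθ₂}+r₃ω₃e^{iθ₃}=r₄ω₄e^{iθ₄}.
Eliminating the other unknown: ω₄ = r₂ω₂ sin(θ₂−θ₃) / [r₄ sin(θ₄−θ₃)].
Numerator sine = +0.99027; denominator sine = +0.88295.
Result = 0.0743·28.8·(+0.99027) / (0.1604·(+0.88295)) = +14.961 rad/s; magnitude 14.961 rad/s.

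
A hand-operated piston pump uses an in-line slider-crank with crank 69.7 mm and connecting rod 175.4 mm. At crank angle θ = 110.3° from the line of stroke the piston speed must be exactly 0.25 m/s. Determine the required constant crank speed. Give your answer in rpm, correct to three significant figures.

For an in-line slider-crank, |v_piston| = rω|sinθ|·[1 + r cosθ/√(L² − r² sin²θ)].
With r = 0.0697 m, L = 0.1754 m, θ = 110.3°: the bracketed kinematic factor |dx/dθ| = 0.055659 m.
ω = v/|dx/dθ| = 0.25/0.055659 = 4.4917 rad/s.
N = 60ω/(2π) = 42.892 rpm.

42.9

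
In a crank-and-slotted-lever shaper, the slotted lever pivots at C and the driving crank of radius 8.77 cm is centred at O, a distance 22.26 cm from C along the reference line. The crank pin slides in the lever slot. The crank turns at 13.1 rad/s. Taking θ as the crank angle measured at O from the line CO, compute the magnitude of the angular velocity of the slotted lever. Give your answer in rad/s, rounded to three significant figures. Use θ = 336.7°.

3.61

ω = 13.1 rad/s
Crank pin A relative to C: A = (d + r cosθ, r sinθ); lever angle φ = atan2(r sinθ, d + r cosθ).
Differentiating tanφ: φ̇ = rω(d cosθ + r)/(d² + r² + 2dr cosθ).
d² + r² + 2dr cosθ = |CA|² = 0.0931019 m²;  d cosθ + r = +0.29215 m.
|ω_lever| = |0.0877·13.1·+0.29215| / 0.0931019 = 3.6051 rad/s.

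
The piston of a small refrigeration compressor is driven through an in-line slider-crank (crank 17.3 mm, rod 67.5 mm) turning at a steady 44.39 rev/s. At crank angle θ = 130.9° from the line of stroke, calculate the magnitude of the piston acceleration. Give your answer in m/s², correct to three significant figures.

925

ω = 2π·44.4 = 278.9 rad/s
x(θ) = r cosθ + √(L² − r² sin²θ); with ω constant, a = ω²·d²x/dθ².
d²x/dθ² = −r cosθ − r²(cos2θ)/√u − r⁴ sin²2θ/(4u^{3/2}),  u = L² − r² sin²θ = 0.00438526 m².
Substituting r = 0.0173 m, L = 0.0675 m, θ = 130.9°: d²x/dθ² = +0.011896 m.
a = ω²·d²x/dθ² = (278.9)²·(+0.011896) = +925.41 m/s²;  |a| = 925.41 m/s².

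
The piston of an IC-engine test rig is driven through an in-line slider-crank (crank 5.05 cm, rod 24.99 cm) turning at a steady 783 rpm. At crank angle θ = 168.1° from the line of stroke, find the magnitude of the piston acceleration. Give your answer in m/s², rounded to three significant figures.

ω = 2π·783/60 = 82 rad/s
x(θ) = r cosθ + √(L² − r² sin²θ); with ω constant, a = ω²·d²x/dθ².
d²x/dθ² = −r cosθ − r²(cos2θ)/√u − r⁴ sin²2θ/(4u^{3/2}),  u = L² − r² sin²θ = 0.0623416 m².
Substituting r = 0.0505 m, L = 0.2499 m, θ = 168.1°: d²x/dθ² = +0.040052 m.
a = ω²·d²x/dθ² = (82)²·(+0.040052) = +269.28 m/s²;  |a| = 269.28 m/s².

269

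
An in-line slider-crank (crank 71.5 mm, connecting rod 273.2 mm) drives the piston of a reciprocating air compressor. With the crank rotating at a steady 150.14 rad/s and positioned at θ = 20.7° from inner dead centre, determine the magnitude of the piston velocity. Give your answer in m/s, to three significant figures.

ω = 150.1 rad/s
For an in-line slider-crank, x = r cosθ + √(L² − r² sin²θ), so v = −rω sinθ·[1 + r cosθ/√(L² − r² sin²θ)].
With r = 0.0715 m, L = 0.2732 m, θ = 20.7°: √(L² − r² sin²θ) = 0.27203 m.
v = −0.0715·150.1·0.35347·[1 + 0.0715·0.93544/0.27203] = -4.7275 m/s.
|v| = 4.7275 m/s.

4.73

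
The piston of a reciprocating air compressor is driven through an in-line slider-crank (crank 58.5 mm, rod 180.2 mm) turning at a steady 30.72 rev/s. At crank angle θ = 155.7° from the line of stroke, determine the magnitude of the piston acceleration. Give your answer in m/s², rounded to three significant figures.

ω = 2π·30.7 = 193 rad/s
x(θ) = r cosθ + √(L² − r² sin²θ); with ω constant, a = ω²·d²x/dθ².
d²x/dθ² = −r cosθ − r²(cos2θ)/√u − r⁴ sin²2θ/(4u^{3/2}),  u = L² − r² sin²θ = 0.0318925 m².
Substituting r = 0.0585 m, L = 0.1802 m, θ = 155.7°: d²x/dθ² = +0.040355 m.
a = ω²·d²x/dθ² = (193)²·(+0.040355) = +1503.5 m/s²;  |a| = 1503.5 m/s².

1500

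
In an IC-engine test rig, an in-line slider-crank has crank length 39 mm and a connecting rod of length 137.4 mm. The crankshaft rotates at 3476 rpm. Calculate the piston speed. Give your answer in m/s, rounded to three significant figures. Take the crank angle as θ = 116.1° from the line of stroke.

11.1

ω = 2π·3476/60 = 364 rad/s
For an in-line slider-crank, x = r cosθ + √(L² − r² sin²θ), so v = −rω sinθ·[1 + r cosθ/√(L² − r² sin²θ)].
With r = 0.039 m, L = 0.1374 m, θ = 116.1°: √(L² − r² sin²θ) = 0.13286 m.
v = −0.039·364·0.89803·[1 + 0.039·-0.43994/0.13286] = -11.102 m/s.
|v| = 11.102 m/s.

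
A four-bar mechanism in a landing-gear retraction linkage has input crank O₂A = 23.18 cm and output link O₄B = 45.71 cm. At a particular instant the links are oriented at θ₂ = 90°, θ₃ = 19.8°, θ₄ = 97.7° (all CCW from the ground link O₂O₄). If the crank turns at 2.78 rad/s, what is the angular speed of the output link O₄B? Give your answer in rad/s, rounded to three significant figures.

ω₂ = 2.78 rad/s
Differentiating the loop-closure r₂e^{iθ₂}+r₃e^{iθ₃}=r₁+r₄e^{iθ₄} gives r₂ω₂e^{iθ₂}+r₃ω₃e^{iθ₃}=r₄ω₄e^{iθ₄}.
Eliminating the other unknown: ω₄ = r₂ω₂ sin(θ₂−θ₃) / [r₄ sin(θ₄−θ₃)].
Numerator sine = +0.94088; denominator sine = +0.97778.
Result = 0.2318·2.78·(+0.94088) / (0.4571·(+0.97778)) = +1.3566 rad/s; magnitude 1.3566 rad/s.

1.36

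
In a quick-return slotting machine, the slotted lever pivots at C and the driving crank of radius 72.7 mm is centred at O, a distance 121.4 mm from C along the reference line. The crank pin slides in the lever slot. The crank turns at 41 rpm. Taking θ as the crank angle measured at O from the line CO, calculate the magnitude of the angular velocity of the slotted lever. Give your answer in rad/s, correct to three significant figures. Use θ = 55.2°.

1.47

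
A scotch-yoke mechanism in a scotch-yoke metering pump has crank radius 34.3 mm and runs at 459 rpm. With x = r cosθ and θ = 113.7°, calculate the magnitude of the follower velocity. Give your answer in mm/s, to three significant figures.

ω = 48.07 rad/s (from 459 rpm).
x = r cosθ ⇒ ẋ = −rω sinθ.
|v| = rω|sinθ| = 0.0343·48.07·|sin 113.7°| = 1.5096 m/s = 1509.6 mm/s.

1510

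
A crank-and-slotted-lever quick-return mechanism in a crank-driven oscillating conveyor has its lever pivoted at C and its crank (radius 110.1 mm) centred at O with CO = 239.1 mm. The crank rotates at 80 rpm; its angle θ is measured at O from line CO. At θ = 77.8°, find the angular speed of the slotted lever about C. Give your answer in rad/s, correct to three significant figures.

ω = 8.378 rad/s (from 80 rpm).
Crank pin A relative to C: A = (d + r cosθ, r sinθ); lever angle φ = atan2(r sinθ, d + r cosθ).
Differentiating tanφ: φ̇ = rω(d cosθ + r)/(d² + r² + 2dr cosθ).
d² + r² + 2dr cosθ = |CA|² = 0.080417 m²;  d cosθ + r = +0.16063 m.
|ω_lever| = |0.1101·8.378·+0.16063| / 0.080417 = 1.8424 rad/s.

1.84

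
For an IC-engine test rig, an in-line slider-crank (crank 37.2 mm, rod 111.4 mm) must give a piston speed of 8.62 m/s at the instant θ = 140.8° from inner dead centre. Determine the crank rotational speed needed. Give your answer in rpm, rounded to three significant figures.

For an in-line slider-crank, |v_piston| = rω|sinθ|·[1 + r cosθ/√(L² − r² sin²θ)].
With r = 0.0372 m, L = 0.1114 m, θ = 140.8°: the bracketed kinematic factor |dx/dθ| = 0.017287 m.
ω = v/|dx/dθ| = 8.62/0.017287 = 498.64 rad/s.
N = 60ω/(2π) = 4761.7 rpm.

4760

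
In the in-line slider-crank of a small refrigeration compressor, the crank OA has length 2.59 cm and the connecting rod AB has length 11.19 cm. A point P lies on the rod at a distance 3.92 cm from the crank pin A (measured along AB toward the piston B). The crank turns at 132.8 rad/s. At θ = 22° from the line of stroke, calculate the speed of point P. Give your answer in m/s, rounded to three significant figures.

ω = 132.8 rad/s.  Crank-pin speed |V_A| = rω = 3.4395 m/s, perpendicular to OA.
Rod angle: sinφ = −(r/L) sinθ ⇒ φ = -4.974°; ω_rod = −rω cosθ/√(L²−r²sin²θ) = -28.607 rad/s.
V_P = V_A + ω_rod × AP, with AP = 0.0392 m along the rod.
Components: V_Px = −rω sinθ − a·ω_rod·sinφ = -1.3857 m/s;  V_Py = rω cosθ + a·ω_rod·cosφ = +2.0719 m/s.
|V_P| = √(V_Px² + V_Py²) = 2.4926 m/s.

2.49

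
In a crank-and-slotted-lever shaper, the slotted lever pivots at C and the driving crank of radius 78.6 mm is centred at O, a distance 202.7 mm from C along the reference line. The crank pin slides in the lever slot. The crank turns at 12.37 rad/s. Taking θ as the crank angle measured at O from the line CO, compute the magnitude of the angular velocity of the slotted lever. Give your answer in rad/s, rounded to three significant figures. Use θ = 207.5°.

ω = 12.37 rad/s
Crank pin A relative to C: A = (d + r cosθ, r sinθ); lever angle φ = atan2(r sinθ, d + r cosθ).
Differentiating tanφ: φ̇ = rω(d cosθ + r)/(d² + r² + 2dr cosθ).
d² + r² + 2dr cosθ = |CA|² = 0.0190011 m²;  d cosθ + r = -0.1012 m.
|ω_lever| = |0.0786·12.37·-0.1012| / 0.0190011 = 5.1782 rad/s.

5.18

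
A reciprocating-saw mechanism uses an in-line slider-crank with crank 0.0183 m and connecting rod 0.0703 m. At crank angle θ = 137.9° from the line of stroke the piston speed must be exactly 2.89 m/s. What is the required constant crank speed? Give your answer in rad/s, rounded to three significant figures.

For an in-line slider-crank, |v_piston| = rω|sinθ|·[1 + r cosθ/√(L² − r² sin²θ)].
With r = 0.0183 m, L = 0.0703 m, θ = 137.9°: the bracketed kinematic factor |dx/dθ| = 0.0098622 m.
ω = v/|dx/dθ| = 2.89/0.0098622 = 293.04 rad/s.

293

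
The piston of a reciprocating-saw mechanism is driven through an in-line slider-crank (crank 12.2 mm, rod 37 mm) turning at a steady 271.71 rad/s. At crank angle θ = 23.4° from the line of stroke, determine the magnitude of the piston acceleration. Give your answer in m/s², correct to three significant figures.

1040

ω = 271.7 rad/s
x(θ) = r cosθ + √(L² − r² sin²θ); with ω constant, a = ω²·d²x/dθ².
d²x/dθ² = −r cosθ − r²(cos2θ)/√u − r⁴ sin²2θ/(4u^{3/2}),  u = L² − r² sin²θ = 0.00134552 m².
Substituting r = 0.0122 m, L = 0.037 m, θ = 23.4°: d²x/dθ² = -0.014034 m.
a = ω²·d²x/dθ² = (271.7)²·(-0.014034) = -1036.1 m/s²;  |a| = 1036.1 m/s².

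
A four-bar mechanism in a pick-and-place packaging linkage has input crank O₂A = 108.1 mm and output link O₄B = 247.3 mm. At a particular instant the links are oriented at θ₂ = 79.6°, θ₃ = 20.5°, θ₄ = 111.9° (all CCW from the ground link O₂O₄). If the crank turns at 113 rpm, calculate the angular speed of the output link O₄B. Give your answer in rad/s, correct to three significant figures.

4.44

ω₂ = 11.83 rad/s (from 113 rpm).
Differentiating the loop-closure r₂e^{iθ₂}+r₃e^{iθ₃}=r₁+r₄e^{iθ₄} gives r₂ω₂e^{iθ₂}+r₃ω₃e^{iθ₃}=r₄ω₄e^{iθ₄}.
Eliminating the other unknown: ω₄ = r₂ω₂ sin(θ₂−θ₃) / [r₄ sin(θ₄−θ₃)].
Numerator sine = +0.85806; denominator sine = +0.99970.
Result = 0.1081·11.83·(+0.85806) / (0.2473·(+0.99970)) = +4.4397 rad/s; magnitude 4.4397 rad/s.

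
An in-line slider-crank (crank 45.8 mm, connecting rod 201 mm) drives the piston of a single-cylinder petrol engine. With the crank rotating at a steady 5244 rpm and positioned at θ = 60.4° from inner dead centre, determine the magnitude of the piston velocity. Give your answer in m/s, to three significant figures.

24.4

ω = 2π·5244/60 = 549.2 rad/s
For an in-line slider-crank, x = r cosθ + √(L² − r² sin²θ), so v = −rω sinθ·[1 + r cosθ/√(L² − r² sin²θ)].
With r = 0.0458 m, L = 0.201 m, θ = 60.4°: √(L² − r² sin²θ) = 0.19702 m.
v = −0.0458·549.2·0.86949·[1 + 0.0458·0.49394/0.19702] = -24.38 m/s.
|v| = 24.38 m/s.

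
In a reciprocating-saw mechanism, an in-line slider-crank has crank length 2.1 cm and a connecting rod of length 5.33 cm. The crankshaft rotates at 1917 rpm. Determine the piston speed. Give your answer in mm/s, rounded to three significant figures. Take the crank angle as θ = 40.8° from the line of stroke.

ω = 2π·1917/60 = 200.7 rad/s
For an in-line slider-crank, x = r cosθ + √(L² − r² sin²θ), so v = −rω sinθ·[1 + r cosθ/√(L² − r² sin²θ)].
With r = 0.021 m, L = 0.0533 m, θ = 40.8°: √(L² − r² sin²θ) = 0.051503 m.
v = −0.021·200.7·0.65342·[1 + 0.021·0.75700/0.051503] = -3.6049 m/s.
|v| = 3.6049 m/s = 3604.9 mm/s.

3600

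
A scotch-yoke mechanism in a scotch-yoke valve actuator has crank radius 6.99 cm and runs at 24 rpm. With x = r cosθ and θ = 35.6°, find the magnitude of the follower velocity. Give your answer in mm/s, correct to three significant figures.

102

ω = 2.513 rad/s (from 24 rpm).
x = r cosθ ⇒ ẋ = −rω sinθ.
|v| = rω|sinθ| = 0.0699·2.513·|sin 35.6°| = 0.10227 m/s = 102.27 mm/s.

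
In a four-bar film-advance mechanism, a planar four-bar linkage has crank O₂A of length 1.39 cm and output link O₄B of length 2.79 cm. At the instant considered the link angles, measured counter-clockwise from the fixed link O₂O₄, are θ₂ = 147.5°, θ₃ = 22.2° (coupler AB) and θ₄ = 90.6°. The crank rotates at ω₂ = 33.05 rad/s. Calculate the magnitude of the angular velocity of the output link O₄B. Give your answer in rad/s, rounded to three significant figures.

14.5

ω₂ = 33.05 rad/s
Differentiating the loop-closure r₂e^{iθ₂}+r₃e^{iθ₃}=r₁+r₄e^{iθ₄} gives r₂ω₂e^{iθ₂}+r₃ω₃e^{iθ₃}=r₄ω₄e^{iθ₄}.
Eliminating the other unknown: ω₄ = r₂ω₂ sin(θ₂−θ₃) / [r₄ sin(θ₄−θ₃)].
Numerator sine = +0.81614; denominator sine = +0.92978.
Result = 0.0139·33.05·(+0.81614) / (0.0279·(+0.92978)) = +14.453 rad/s; magnitude 14.453 rad/s.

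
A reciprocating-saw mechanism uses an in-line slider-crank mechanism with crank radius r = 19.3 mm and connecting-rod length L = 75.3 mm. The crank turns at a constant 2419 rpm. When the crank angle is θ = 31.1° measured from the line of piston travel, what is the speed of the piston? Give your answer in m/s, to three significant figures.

ω = 2π·2419/60 = 253.3 rad/s
For an in-line slider-crank, x = r cosθ + √(L² − r² sin²θ), so v = −rω sinθ·[1 + r cosθ/√(L² − r² sin²θ)].
With r = 0.0193 m, L = 0.0753 m, θ = 31.1°: √(L² − r² sin²θ) = 0.074637 m.
v = −0.0193·253.3·0.51653·[1 + 0.0193·0.85627/0.074637] = -3.0845 m/s.
|v| = 3.0845 m/s.

3.08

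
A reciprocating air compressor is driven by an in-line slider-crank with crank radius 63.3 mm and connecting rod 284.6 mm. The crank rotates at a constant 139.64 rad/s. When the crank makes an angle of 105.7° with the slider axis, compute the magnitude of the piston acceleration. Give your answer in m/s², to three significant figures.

ω = 139.6 rad/s
x(θ) = r cosθ + √(L² − r² sin²θ); with ω constant, a = ω²·d²x/dθ².
d²x/dθ² = −r cosθ − r²(cos2θ)/√u − r⁴ sin²2θ/(4u^{3/2}),  u = L² − r² sin²θ = 0.0772837 m².
Substituting r = 0.0633 m, L = 0.2846 m, θ = 105.7°: d²x/dθ² = +0.029381 m.
a = ω²·d²x/dθ² = (139.6)²·(+0.029381) = +572.91 m/s²;  |a| = 572.91 m/s².

573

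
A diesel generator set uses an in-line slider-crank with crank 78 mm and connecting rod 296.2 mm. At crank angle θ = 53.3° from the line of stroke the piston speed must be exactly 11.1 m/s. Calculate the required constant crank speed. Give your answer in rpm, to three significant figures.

For an in-line slider-crank, |v_piston| = rω|sinθ|·[1 + r cosθ/√(L² − r² sin²θ)].
With r = 0.078 m, L = 0.2962 m, θ = 53.3°: the bracketed kinematic factor |dx/dθ| = 0.072608 m.
ω = v/|dx/dθ| = 11.1/0.072608 = 152.88 rad/s.
N = 60ω/(2π) = 1459.9 rpm.

1460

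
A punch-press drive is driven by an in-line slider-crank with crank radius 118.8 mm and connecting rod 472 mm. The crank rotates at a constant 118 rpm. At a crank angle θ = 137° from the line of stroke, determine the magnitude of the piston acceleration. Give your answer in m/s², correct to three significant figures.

ω = 2π·118/60 = 12.36 rad/s
x(θ) = r cosθ + √(L² − r² sin²θ); with ω constant, a = ω²·d²x/dθ².
d²x/dθ² = −r cosθ − r²(cos2θ)/√u − r⁴ sin²2θ/(4u^{3/2}),  u = L² − r² sin²θ = 0.21622 m².
Substituting r = 0.1188 m, L = 0.472 m, θ = 137°: d²x/dθ² = +0.084275 m.
a = ω²·d²x/dθ² = (12.36)²·(+0.084275) = +12.868 m/s²;  |a| = 12.868 m/s².

12.9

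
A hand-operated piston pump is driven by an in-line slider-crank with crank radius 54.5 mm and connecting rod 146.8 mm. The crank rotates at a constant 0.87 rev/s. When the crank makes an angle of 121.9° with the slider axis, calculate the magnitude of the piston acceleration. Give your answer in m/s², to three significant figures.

1.12

ω = 2π·0.87 = 5.466 rad/s
x(θ) = r cosθ + √(L² − r² sin²θ); with ω constant, a = ω²·d²x/dθ².
d²x/dθ² = −r cosθ − r²(cos2θ)/√u − r⁴ sin²2θ/(4u^{3/2}),  u = L² − r² sin²θ = 0.0194094 m².
Substituting r = 0.0545 m, L = 0.1468 m, θ = 121.9°: d²x/dθ² = +0.037556 m.
a = ω²·d²x/dθ² = (5.466)²·(+0.037556) = +1.1222 m/s²;  |a| = 1.1222 m/s².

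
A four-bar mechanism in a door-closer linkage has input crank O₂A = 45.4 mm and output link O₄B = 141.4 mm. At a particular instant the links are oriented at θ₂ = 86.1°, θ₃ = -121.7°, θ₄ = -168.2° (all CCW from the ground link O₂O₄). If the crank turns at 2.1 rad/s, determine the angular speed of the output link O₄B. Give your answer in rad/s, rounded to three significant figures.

ω₂ = 2.1 rad/s
Differentiating the loop-closure r₂e^{iθ₂}+r₃e^{iθ₃}=r₁+r₄e^{iθ₄} gives r₂ω₂e^{iθ₂}+r₃ω₃e^{iθ₃}=r₄ω₄e^{iθ₄}.
Eliminating the other unknown: ω₄ = r₂ω₂ sin(θ₂−θ₃) / [r₄ sin(θ₄−θ₃)].
Numerator sine = -0.46639; denominator sine = -0.72537.
Result = 0.0454·2.1·(-0.46639) / (0.1414·(-0.72537)) = +0.43352 rad/s; magnitude 0.43352 rad/s.

0.434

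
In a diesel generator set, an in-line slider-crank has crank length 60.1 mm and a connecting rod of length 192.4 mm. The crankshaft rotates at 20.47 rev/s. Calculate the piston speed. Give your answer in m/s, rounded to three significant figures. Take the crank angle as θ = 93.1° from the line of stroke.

7.58

ω = 2π·20.5 = 128.6 rad/s
For an in-line slider-crank, x = r cosθ + √(L² − r² sin²θ), so v = −rω sinθ·[1 + r cosθ/√(L² − r² sin²θ)].
With r = 0.0601 m, L = 0.1924 m, θ = 93.1°: √(L² − r² sin²θ) = 0.1828 m.
v = −0.0601·128.6·0.99854·[1 + 0.0601·-0.05408/0.1828] = -7.5813 m/s.
|v| = 7.5813 m/s.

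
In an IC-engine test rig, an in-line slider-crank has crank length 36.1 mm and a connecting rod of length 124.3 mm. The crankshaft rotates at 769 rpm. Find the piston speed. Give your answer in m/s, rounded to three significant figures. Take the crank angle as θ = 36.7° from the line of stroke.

2.15

ω = 2π·769/60 = 80.53 rad/s
For an in-line slider-crank, x = r cosθ + √(L² − r² sin²θ), so v = −rω sinθ·[1 + r cosθ/√(L² − r² sin²θ)].
With r = 0.0361 m, L = 0.1243 m, θ = 36.7°: √(L² − r² sin²θ) = 0.12241 m.
v = −0.0361·80.53·0.59763·[1 + 0.0361·0.80178/0.12241] = -2.1482 m/s.
|v| = 2.1482 m/s.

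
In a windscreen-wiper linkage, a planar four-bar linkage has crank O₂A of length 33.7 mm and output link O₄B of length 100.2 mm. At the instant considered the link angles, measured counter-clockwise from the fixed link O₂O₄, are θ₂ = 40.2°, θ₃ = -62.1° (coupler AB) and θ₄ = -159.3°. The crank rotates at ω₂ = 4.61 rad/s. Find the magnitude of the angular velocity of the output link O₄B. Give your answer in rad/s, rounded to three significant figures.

1.53

ω₂ = 4.61 rad/s
Differentiating the loop-closure r₂e^{iθ₂}+r₃e^{iθ₃}=r₁+r₄e^{iθ₄} gives r₂ω₂e^{iθ₂}+r₃ω₃e^{iθ₃}=r₄ω₄e^{iθ₄}.
Eliminating the other unknown: ω₄ = r₂ω₂ sin(θ₂−θ₃) / [r₄ sin(θ₄−θ₃)].
Numerator sine = +0.97705; denominator sine = -0.99211.
Result = 0.0337·4.61·(+0.97705) / (0.1002·(-0.99211)) = -1.5269 rad/s; magnitude 1.5269 rad/s.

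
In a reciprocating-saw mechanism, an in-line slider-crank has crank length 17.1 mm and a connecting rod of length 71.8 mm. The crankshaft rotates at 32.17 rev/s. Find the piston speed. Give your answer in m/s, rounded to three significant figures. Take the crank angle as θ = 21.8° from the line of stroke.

1.57

ω = 2π·32.2 = 202.1 rad/s
For an in-line slider-crank, x = r cosθ + √(L² − r² sin²θ), so v = −rω sinθ·[1 + r cosθ/√(L² − r² sin²θ)].
With r = 0.0171 m, L = 0.0718 m, θ = 21.8°: √(L² − r² sin²θ) = 0.071519 m.
v = −0.0171·202.1·0.37137·[1 + 0.0171·0.92849/0.071519] = -1.5686 m/s.
|v| = 1.5686 m/s.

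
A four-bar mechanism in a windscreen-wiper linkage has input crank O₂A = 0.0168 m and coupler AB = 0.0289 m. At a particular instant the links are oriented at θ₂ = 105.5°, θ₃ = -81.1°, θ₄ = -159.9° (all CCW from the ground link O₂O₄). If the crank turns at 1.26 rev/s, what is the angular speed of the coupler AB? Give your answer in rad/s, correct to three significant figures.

ω₂ = 7.917 rad/s (from 1.26 rev/s).
Differentiating the loop-closure r₂e^{iθ₂}+r₃e^{iθ₃}=r₁+r₄e^{iθ₄} gives r₂ω₂e^{iθ₂}+r₃ω₃e^{iθ₃}=r₄ω₄e^{iθ₄}.
Eliminating the other unknown: ω₃ = r₂ω₂ sin(θ₄−θ₂) / [r₃ sin(θ₃−θ₄)].
Numerator sine = +0.99678; denominator sine = +0.98096.
Result = 0.0168·7.917·(+0.99678) / (0.0289·(+0.98096)) = +4.6764 rad/s; magnitude 4.6764 rad/s.

4.68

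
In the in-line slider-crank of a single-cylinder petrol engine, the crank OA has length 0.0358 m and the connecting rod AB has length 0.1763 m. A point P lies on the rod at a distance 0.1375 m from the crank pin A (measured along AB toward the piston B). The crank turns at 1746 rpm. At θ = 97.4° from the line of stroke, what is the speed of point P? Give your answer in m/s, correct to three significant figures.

6.36

ω = 182.8 rad/s.  Crank-pin speed |V_A| = rω = 6.5457 m/s, perpendicular to OA.
Rod angle: sinφ = −(r/L) sinθ ⇒ φ = -11.617°; ω_rod = −rω cosθ/√(L²−r²sin²θ) = +4.882 rad/s.
V_P = V_A + ω_rod × AP, with AP = 0.1375 m along the rod.
Components: V_Px = −rω sinθ − a·ω_rod·sinφ = -6.356 m/s;  V_Py = rω cosθ + a·ω_rod·cosφ = -0.18554 m/s.
|V_P| = √(V_Px² + V_Py²) = 6.3587 m/s.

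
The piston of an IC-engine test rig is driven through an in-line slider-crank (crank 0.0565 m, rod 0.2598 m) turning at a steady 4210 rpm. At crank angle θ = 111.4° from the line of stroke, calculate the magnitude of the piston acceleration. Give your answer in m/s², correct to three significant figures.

ω = 2π·4210/60 = 440.9 rad/s
x(θ) = r cosθ + √(L² − r² sin²θ); with ω constant, a = ω²·d²x/dθ².
d²x/dθ² = −r cosθ − r²(cos2θ)/√u − r⁴ sin²2θ/(4u^{3/2}),  u = L² − r² sin²θ = 0.0647288 m².
Substituting r = 0.0565 m, L = 0.2598 m, θ = 111.4°: d²x/dθ² = +0.02975 m.
a = ω²·d²x/dθ² = (440.9)²·(+0.02975) = +5782.5 m/s²;  |a| = 5782.5 m/s².

5780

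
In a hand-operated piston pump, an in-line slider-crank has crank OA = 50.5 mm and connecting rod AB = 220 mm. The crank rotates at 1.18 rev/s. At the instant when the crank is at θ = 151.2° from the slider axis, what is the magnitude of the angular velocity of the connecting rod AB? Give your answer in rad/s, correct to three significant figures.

ω = 7.414 rad/s (converted from 1.18 rev/s).
The rod makes angle φ with the slider axis where L sinφ = r sinθ; differentiating, L cosφ·φ̇ = r ω cosθ.
L cosφ = √(L² − r² sin²θ) = 0.21865 m.
|ω_rod| = r ω |cosθ| / √(L² − r² sin²θ) = 0.0505·7.414·0.87631/0.21865 = 1.5006 rad/s.

1.50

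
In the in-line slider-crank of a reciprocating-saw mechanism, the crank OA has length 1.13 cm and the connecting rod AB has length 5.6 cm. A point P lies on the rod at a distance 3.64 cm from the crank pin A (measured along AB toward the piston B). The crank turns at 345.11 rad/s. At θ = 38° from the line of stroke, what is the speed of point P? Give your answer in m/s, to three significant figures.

2.86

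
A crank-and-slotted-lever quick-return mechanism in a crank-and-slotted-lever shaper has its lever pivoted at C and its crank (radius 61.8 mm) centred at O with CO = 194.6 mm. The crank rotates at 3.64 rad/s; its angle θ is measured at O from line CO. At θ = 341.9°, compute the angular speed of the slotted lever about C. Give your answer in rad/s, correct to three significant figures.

0.860

ω = 3.64 rad/s
Crank pin A relative to C: A = (d + r cosθ, r sinθ); lever angle φ = atan2(r sinθ, d + r cosθ).
Differentiating tanφ: φ̇ = rω(d cosθ + r)/(d² + r² + 2dr cosθ).
d² + r² + 2dr cosθ = |CA|² = 0.0645507 m²;  d cosθ + r = +0.24677 m.
|ω_lever| = |0.0618·3.64·+0.24677| / 0.0645507 = 0.85997 rad/s.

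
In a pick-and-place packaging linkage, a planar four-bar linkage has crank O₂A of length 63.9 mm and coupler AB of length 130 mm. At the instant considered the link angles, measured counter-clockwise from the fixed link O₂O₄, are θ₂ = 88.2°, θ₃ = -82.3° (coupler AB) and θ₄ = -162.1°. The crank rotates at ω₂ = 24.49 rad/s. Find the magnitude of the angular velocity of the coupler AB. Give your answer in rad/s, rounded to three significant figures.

ω₂ = 24.49 rad/s
Differentiating the loop-closure r₂e^{iθ₂}+r₃e^{iθ₃}=r₁+r₄e^{iθ₄} gives r₂ω₂e^{iθ₂}+r₃ω₃e^{iθ₃}=r₄ω₄e^{iθ₄}.
Eliminating the other unknown: ω₃ = r₂ω₂ sin(θ₄−θ₂) / [r₃ sin(θ₃−θ₄)].
Numerator sine = +0.94147; denominator sine = +0.98420.
Result = 0.0639·24.49·(+0.94147) / (0.13·(+0.98420)) = +11.515 rad/s; magnitude 11.515 rad/s.

11.5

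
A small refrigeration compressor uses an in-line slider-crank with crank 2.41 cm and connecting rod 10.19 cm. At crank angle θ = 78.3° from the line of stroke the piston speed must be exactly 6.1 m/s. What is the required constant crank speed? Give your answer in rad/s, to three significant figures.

For an in-line slider-crank, |v_piston| = rω|sinθ|·[1 + r cosθ/√(L² − r² sin²θ)].
With r = 0.0241 m, L = 0.1019 m, θ = 78.3°: the bracketed kinematic factor |dx/dθ| = 0.024763 m.
ω = v/|dx/dθ| = 6.1/0.024763 = 246.34 rad/s.

246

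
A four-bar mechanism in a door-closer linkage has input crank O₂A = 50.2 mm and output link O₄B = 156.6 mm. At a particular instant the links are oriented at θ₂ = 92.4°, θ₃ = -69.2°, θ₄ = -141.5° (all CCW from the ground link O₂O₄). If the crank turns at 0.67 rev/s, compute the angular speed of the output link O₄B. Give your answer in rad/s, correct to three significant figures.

0.447

ω₂ = 4.21 rad/s (from 0.67 rev/s).
Differentiating the loop-closure r₂e^{iθ₂}+r₃e^{iθ₃}=r₁+r₄e^{iθ₄} gives r₂ω₂e^{iθ₂}+r₃ω₃e^{iθ₃}=r₄ω₄e^{iθ₄}.
Eliminating the other unknown: ω₄ = r₂ω₂ sin(θ₂−θ₃) / [r₄ sin(θ₄−θ₃)].
Numerator sine = +0.31565; denominator sine = -0.95266.
Result = 0.0502·4.21·(+0.31565) / (0.1566·(-0.95266)) = -0.44713 rad/s; magnitude 0.44713 rad/s.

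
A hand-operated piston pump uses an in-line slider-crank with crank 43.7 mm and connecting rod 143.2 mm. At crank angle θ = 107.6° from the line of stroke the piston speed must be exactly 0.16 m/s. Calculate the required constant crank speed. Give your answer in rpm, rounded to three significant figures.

40.6

For an in-line slider-crank, |v_piston| = rω|sinθ|·[1 + r cosθ/√(L² − r² sin²θ)].
With r = 0.0437 m, L = 0.1432 m, θ = 107.6°: the bracketed kinematic factor |dx/dθ| = 0.037637 m.
ω = v/|dx/dθ| = 0.16/0.037637 = 4.2511 rad/s.
N = 60ω/(2π) = 40.595 rpm.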